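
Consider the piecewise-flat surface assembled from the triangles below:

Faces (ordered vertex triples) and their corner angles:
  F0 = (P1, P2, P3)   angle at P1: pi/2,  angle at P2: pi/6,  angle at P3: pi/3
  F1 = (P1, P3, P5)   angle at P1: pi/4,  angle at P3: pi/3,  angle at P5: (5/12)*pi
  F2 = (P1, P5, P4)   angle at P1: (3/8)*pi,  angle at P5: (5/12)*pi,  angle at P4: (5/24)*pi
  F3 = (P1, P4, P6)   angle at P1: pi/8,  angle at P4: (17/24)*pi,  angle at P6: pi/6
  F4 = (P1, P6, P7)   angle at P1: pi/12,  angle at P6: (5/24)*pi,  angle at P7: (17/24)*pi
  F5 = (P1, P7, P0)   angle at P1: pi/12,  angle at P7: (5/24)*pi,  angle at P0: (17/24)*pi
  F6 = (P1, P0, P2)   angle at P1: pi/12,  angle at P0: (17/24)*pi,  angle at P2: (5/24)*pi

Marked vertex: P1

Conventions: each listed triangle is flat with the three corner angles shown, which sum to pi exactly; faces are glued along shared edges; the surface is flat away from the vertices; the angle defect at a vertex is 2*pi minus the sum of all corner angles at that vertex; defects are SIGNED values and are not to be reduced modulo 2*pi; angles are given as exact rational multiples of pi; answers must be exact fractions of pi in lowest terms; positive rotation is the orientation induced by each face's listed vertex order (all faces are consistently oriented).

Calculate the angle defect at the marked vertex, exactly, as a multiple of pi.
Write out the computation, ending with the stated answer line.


Sum of corner angles at P1: (3/2)*pi
defect = 2*pi - (3/2)*pi

Answer: defect(P1) = pi/2


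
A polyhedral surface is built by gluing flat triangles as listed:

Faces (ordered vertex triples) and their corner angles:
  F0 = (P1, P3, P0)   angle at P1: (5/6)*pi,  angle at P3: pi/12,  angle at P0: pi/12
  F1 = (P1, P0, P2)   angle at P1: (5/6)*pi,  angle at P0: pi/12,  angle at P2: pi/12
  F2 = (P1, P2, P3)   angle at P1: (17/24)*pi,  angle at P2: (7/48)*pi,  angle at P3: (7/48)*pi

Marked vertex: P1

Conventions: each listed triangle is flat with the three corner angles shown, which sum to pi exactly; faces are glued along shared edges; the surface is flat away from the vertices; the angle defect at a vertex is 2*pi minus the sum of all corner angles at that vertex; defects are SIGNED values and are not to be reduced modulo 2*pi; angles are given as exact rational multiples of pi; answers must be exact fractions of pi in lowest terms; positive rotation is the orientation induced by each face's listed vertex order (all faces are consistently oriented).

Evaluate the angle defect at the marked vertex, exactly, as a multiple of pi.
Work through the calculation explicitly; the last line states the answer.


Sum of corner angles at P1: (19/8)*pi
defect = 2*pi - (19/8)*pi

Answer: defect(P1) = (-3/8)*pi


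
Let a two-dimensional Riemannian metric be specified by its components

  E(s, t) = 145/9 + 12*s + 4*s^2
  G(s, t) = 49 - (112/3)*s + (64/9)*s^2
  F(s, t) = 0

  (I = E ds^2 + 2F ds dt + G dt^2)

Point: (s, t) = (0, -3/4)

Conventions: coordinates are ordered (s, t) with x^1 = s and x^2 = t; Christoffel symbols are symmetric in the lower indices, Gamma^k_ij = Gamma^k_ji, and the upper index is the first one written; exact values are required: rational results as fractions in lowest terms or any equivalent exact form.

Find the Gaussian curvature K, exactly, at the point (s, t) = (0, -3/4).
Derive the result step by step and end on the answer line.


E = 145/9, F = 0, G = 49, EG - F^2 = 7105/9 at the point
E_s = 12, E_t = 0, F_s = 0, F_t = 0, G_s = -112/3, G_t = 0
E_tt = 0, F_st = 0, G_ss = 128/9
The intrinsic route: Brioschi's K = (det M1 - det M2)/(EG - F^2)^2.
M1 = [[-E_tt/2 + F_st - G_ss/2, E_s/2, F_s - E_t/2], [F_t - G_s/2, E, F], [G_t/2, F, G]] = [[-64/9, 6, 0], [56/3, 145/9, 0], [0, 0, 49]]; det M1 = -899248/81
M2 = [[0, E_t/2, G_s/2], [E_t/2, E, F], [G_s/2, F, G]] = [[0, 0, -56/3], [0, 145/9, 0], [-56/3, 0, 49]]; det M2 = -454720/81
det M1 - det M2 = -5488; K = -5488 / (7105/9)^2 = -1296/147175

Answer: K = -1296/147175


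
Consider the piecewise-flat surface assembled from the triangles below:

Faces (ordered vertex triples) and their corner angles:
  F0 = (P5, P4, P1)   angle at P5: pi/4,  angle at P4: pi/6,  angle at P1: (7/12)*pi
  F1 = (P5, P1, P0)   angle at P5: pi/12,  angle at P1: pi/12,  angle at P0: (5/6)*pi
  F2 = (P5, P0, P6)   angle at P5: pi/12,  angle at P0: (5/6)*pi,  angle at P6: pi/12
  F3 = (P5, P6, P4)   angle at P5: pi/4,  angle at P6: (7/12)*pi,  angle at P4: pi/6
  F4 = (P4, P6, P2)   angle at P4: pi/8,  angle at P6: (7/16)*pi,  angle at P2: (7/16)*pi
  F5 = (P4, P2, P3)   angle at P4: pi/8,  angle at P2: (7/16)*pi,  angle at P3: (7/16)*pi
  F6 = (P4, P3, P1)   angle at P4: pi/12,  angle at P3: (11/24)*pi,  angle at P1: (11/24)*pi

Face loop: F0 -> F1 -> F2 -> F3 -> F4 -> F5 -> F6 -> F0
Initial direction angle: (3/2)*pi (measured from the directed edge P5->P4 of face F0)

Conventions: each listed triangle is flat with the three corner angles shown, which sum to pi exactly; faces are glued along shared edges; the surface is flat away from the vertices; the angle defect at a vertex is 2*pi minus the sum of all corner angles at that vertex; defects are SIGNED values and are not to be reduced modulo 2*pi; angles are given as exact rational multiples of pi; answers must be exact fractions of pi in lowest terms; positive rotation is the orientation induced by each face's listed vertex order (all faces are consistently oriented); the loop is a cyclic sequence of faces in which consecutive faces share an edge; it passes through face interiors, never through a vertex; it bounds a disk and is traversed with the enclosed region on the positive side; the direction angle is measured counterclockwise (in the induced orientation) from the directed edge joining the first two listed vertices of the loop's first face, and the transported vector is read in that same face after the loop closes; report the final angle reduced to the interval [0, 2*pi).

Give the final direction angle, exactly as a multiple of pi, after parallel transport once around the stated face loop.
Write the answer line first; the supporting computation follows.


Answer: final direction angle = pi/6

enclosed vertex P4: corner angles sum to (2/3)*pi, defect = 2*pi - (2/3)*pi = (4/3)*pi
enclosed vertex P5: corner angles sum to (2/3)*pi, defect = 2*pi - (2/3)*pi = (4/3)*pi
by Gauss-Bonnet the loop rotates the vector by the enclosed defect sum (positive orientation, mod 2*pi)
final angle = (3/2)*pi + (8/3)*pi = pi/6 (mod 2*pi)


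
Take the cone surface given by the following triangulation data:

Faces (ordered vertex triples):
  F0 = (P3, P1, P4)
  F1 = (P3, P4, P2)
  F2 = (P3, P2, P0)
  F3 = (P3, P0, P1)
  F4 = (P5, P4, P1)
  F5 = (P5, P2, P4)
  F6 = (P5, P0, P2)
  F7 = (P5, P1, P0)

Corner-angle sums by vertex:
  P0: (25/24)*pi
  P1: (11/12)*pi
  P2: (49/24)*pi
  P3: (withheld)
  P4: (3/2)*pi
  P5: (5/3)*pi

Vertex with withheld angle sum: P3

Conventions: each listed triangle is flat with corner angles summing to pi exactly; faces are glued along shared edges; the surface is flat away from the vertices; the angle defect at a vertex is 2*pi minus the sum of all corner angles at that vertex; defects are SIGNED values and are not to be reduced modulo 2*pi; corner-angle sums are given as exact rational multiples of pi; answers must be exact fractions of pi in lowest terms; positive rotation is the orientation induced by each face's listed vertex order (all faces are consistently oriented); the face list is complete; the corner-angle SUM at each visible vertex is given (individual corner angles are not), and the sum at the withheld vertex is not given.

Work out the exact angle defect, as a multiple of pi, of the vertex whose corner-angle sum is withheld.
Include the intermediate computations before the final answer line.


V = 6, E = 12, F = 8; chi = V - E + F = 2
Gauss-Bonnet: total defect = 2*pi*chi = 4*pi; visible defects sum to (17/6)*pi

Answer: defect(P3) = (7/6)*pi


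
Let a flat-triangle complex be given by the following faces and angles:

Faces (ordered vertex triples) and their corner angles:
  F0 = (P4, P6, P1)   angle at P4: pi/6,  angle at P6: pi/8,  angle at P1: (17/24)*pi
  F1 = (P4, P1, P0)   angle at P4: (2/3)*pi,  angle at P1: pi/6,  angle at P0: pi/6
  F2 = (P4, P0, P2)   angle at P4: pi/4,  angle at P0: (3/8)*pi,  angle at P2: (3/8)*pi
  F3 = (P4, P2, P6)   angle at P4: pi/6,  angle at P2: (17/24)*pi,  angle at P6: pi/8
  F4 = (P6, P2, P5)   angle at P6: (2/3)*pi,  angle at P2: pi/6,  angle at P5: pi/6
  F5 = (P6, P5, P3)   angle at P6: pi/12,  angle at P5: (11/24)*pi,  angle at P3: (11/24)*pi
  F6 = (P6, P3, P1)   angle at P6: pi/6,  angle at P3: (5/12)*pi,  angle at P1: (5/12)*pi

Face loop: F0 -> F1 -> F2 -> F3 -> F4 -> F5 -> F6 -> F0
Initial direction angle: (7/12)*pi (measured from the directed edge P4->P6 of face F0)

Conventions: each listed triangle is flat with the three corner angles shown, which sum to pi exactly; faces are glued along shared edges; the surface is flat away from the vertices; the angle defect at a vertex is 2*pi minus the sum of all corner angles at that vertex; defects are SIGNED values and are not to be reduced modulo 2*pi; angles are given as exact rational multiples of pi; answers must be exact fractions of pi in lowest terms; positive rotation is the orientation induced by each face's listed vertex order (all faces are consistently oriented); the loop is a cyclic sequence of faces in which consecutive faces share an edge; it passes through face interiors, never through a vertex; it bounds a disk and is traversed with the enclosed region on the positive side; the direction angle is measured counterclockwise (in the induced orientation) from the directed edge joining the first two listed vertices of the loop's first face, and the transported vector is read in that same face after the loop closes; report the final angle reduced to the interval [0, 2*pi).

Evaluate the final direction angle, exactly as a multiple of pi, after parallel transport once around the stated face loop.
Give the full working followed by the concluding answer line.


enclosed vertex P4: corner angles sum to (5/4)*pi, defect = 2*pi - (5/4)*pi = (3/4)*pi
enclosed vertex P6: corner angles sum to (7/6)*pi, defect = 2*pi - (7/6)*pi = (5/6)*pi
transport around the loop rotates by the sum of enclosed defects; add to the initial angle mod 2*pi
final angle = (7/12)*pi + (19/12)*pi = pi/6 (mod 2*pi)

Answer: final direction angle = pi/6


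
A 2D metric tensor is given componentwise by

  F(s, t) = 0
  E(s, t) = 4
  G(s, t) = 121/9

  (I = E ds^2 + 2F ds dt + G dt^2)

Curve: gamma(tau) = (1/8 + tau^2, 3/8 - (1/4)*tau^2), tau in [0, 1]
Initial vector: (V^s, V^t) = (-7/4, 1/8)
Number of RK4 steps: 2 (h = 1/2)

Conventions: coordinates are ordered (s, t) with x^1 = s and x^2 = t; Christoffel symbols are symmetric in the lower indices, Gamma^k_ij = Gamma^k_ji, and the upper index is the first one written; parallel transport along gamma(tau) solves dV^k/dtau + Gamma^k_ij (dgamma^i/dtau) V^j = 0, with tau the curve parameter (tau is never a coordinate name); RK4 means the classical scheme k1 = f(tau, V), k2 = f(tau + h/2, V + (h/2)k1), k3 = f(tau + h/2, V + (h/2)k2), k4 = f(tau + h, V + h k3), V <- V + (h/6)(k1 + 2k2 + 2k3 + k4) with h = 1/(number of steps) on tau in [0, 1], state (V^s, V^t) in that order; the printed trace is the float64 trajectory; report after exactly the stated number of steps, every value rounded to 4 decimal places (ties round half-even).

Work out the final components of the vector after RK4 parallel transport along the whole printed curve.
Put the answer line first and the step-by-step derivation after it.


Answer: V^s = -1.7500, V^t = 0.1250

gamma'(tau) = (2*tau, -(1/2)*tau); f(tau, V)^k = -Gamma^k_ij(gamma(tau)) gamma'^i(tau) V^j; h = 1/2; intermediate values shown to 6 dp
curve data and Christoffel symbols at the stage parameters:
  tau = 0.000000: gamma = (0.125000, 0.375000), gamma' = (0.000000, 0.000000); Gamma_sss = 0.000000, Gamma_sst = 0.000000, Gamma_stt = 0.000000, Gamma_tss = 0.000000, Gamma_tst = 0.000000, Gamma_ttt = 0.000000
  tau = 0.250000: gamma = (0.187500, 0.359375), gamma' = (0.500000, -0.125000); Gamma_sss = 0.000000, Gamma_sst = 0.000000, Gamma_stt = 0.000000, Gamma_tss = 0.000000, Gamma_tst = 0.000000, Gamma_ttt = 0.000000
  tau = 0.500000: gamma = (0.375000, 0.312500), gamma' = (1.000000, -0.250000); Gamma_sss = 0.000000, Gamma_sst = 0.000000, Gamma_stt = 0.000000, Gamma_tss = 0.000000, Gamma_tst = 0.000000, Gamma_ttt = 0.000000
  tau = 0.750000: gamma = (0.687500, 0.234375), gamma' = (1.500000, -0.375000); Gamma_sss = 0.000000, Gamma_sst = 0.000000, Gamma_stt = 0.000000, Gamma_tss = 0.000000, Gamma_tst = 0.000000, Gamma_ttt = 0.000000
  tau = 1.000000: gamma = (1.125000, 0.125000), gamma' = (2.000000, -0.500000); Gamma_sss = 0.000000, Gamma_sst = 0.000000, Gamma_stt = 0.000000, Gamma_tss = 0.000000, Gamma_tst = 0.000000, Gamma_ttt = 0.000000
step 0: V^s = -1.7500, V^t = 0.1250
step 1: k1 = (0.000000, 0.000000), k2 = (0.000000, 0.000000), k3 = (0.000000, 0.000000), k4 = (0.000000, 0.000000); V <- V + (h/6)(k1 + 2k2 + 2k3 + k4): V^s = -1.7500, V^t = 0.1250
step 2: k1 = (0.000000, 0.000000), k2 = (0.000000, 0.000000), k3 = (0.000000, 0.000000), k4 = (0.000000, 0.000000); V <- V + (h/6)(k1 + 2k2 + 2k3 + k4): V^s = -1.7500, V^t = 0.1250


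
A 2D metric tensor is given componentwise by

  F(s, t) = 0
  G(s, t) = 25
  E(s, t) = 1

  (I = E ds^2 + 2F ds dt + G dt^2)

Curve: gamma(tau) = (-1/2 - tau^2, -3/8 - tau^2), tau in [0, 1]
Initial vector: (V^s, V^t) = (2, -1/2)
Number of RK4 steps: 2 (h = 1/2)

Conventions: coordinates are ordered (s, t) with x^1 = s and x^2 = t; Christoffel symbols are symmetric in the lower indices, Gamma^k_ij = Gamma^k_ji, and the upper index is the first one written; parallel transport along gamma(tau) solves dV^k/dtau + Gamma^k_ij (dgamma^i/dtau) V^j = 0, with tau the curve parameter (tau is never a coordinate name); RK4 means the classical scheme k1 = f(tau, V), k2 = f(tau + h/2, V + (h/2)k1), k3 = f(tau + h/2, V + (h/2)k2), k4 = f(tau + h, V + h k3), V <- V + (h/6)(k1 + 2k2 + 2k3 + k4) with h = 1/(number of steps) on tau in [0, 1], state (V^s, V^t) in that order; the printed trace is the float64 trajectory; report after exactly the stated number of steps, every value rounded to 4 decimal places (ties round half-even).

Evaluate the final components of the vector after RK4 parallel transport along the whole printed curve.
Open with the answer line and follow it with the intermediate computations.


Answer: V^s = 2.0000, V^t = -0.5000

gamma'(tau) = (-2*tau, -2*tau); f(tau, V)^k = -Gamma^k_ij(gamma(tau)) gamma'^i(tau) V^j; h = 1/2; intermediate values shown to 6 dp
curve data and Christoffel symbols at the stage parameters:
  tau = 0.000000: gamma = (-0.500000, -0.375000), gamma' = (0.000000, 0.000000); Gamma_sss = 0.000000, Gamma_sst = 0.000000, Gamma_stt = 0.000000, Gamma_tss = 0.000000, Gamma_tst = 0.000000, Gamma_ttt = 0.000000
  tau = 0.250000: gamma = (-0.562500, -0.437500), gamma' = (-0.500000, -0.500000); Gamma_sss = 0.000000, Gamma_sst = 0.000000, Gamma_stt = 0.000000, Gamma_tss = 0.000000, Gamma_tst = 0.000000, Gamma_ttt = 0.000000
  tau = 0.500000: gamma = (-0.750000, -0.625000), gamma' = (-1.000000, -1.000000); Gamma_sss = 0.000000, Gamma_sst = 0.000000, Gamma_stt = 0.000000, Gamma_tss = 0.000000, Gamma_tst = 0.000000, Gamma_ttt = 0.000000
  tau = 0.750000: gamma = (-1.062500, -0.937500), gamma' = (-1.500000, -1.500000); Gamma_sss = 0.000000, Gamma_sst = 0.000000, Gamma_stt = 0.000000, Gamma_tss = 0.000000, Gamma_tst = 0.000000, Gamma_ttt = 0.000000
  tau = 1.000000: gamma = (-1.500000, -1.375000), gamma' = (-2.000000, -2.000000); Gamma_sss = 0.000000, Gamma_sst = 0.000000, Gamma_stt = 0.000000, Gamma_tss = 0.000000, Gamma_tst = 0.000000, Gamma_ttt = 0.000000
step 0: V^s = 2.0000, V^t = -0.5000
step 1: k1 = (0.000000, 0.000000), k2 = (0.000000, 0.000000), k3 = (0.000000, 0.000000), k4 = (0.000000, 0.000000); V <- V + (h/6)(k1 + 2k2 + 2k3 + k4): V^s = 2.0000, V^t = -0.5000
step 2: k1 = (0.000000, 0.000000), k2 = (0.000000, 0.000000), k3 = (0.000000, 0.000000), k4 = (0.000000, 0.000000); V <- V + (h/6)(k1 + 2k2 + 2k3 + k4): V^s = 2.0000, V^t = -0.5000


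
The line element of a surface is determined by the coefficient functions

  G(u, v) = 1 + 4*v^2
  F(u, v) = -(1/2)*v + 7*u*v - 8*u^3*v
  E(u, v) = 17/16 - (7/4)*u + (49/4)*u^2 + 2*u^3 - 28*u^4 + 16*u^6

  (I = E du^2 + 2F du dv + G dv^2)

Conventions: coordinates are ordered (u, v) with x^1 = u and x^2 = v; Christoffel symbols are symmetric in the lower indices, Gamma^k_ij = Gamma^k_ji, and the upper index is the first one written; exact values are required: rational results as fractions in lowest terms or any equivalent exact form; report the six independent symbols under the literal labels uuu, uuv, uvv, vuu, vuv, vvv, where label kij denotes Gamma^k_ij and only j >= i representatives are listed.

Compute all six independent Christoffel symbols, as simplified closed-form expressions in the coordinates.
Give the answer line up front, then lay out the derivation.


Answer: Gamma_uuu = (768*u^5 - 896*u^3 + 48*u^2 + 196*u - 14)/(256*u^6 - 448*u^4 + 32*u^3 + 196*u^2 - 28*u + 64*v^2 + 17), Gamma_uuv = 0, Gamma_uvv = (-128*u^3 + 112*u - 8)/(256*u^6 - 448*u^4 + 32*u^3 + 196*u^2 - 28*u + 64*v^2 + 17), Gamma_vuu = (-384*u^2*v + 112*v)/(256*u^6 - 448*u^4 + 32*u^3 + 196*u^2 - 28*u + 64*v^2 + 17), Gamma_vuv = 0, Gamma_vvv = 64*v/(256*u^6 - 448*u^4 + 32*u^3 + 196*u^2 - 28*u + 64*v^2 + 17)

E = 17/16 - (7/4)*u + (49/4)*u^2 + 2*u^3 - 28*u^4 + 16*u^6; F = -(1/2)*v + 7*u*v - 8*u^3*v; G = 1 + 4*v^2
Gamma^k_ij = (1/2) g^{kl} (d_i g_jl + d_j g_il - d_l g_ij), with g^inv = (1/(EG-F^2)) [[G, -F], [-F, E]]
first partials: E_u = -7/4 + (49/2)*u + 6*u^2 - 112*u^3 + 96*u^5, E_v = 0, F_u = 7*v - 24*u^2*v, F_v = -1/2 + 7*u - 8*u^3, G_u = 0, G_v = 8*v
D = EG - F^2 = 17/16 - (7/4)*u + 4*v^2 + (49/4)*u^2 + 2*u^3 - 28*u^4 + 16*u^6
expanded: Gamma^u_uu = (G E_u - 2F F_u + F E_v)/(2D), Gamma^u_uv = (G E_v - F G_u)/(2D), Gamma^u_vv = (2G F_v - G G_u - F G_v)/(2D), Gamma^v_uu = (2E F_u - E E_v - F E_u)/(2D), Gamma^v_uv = (E G_u - F E_v)/(2D), Gamma^v_vv = (E G_v - 2F F_v + F G_u)/(2D); substitute and cancel common factors


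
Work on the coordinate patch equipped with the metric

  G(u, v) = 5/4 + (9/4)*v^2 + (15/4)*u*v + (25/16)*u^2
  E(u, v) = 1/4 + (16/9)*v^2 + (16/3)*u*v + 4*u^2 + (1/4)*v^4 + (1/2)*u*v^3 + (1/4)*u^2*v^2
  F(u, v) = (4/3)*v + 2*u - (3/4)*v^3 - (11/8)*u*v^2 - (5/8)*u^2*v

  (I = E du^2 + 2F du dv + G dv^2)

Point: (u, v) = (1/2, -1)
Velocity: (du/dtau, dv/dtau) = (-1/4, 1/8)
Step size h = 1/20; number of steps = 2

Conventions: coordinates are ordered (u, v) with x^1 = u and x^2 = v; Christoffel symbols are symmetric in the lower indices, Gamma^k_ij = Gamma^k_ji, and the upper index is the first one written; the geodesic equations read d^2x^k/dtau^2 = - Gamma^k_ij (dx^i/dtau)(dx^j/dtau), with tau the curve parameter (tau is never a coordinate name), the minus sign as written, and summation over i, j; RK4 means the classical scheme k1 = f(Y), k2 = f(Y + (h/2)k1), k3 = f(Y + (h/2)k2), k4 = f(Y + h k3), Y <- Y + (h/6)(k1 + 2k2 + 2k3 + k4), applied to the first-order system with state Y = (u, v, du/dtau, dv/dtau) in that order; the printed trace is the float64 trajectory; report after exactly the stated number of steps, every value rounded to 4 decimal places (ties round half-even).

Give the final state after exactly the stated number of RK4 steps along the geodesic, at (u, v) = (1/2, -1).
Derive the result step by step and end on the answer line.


f(Y) = (du/dtau, dv/dtau, -Gamma^u_ij Y'^i Y'^j, -Gamma^v_ij Y'^i Y'^j) with the Gammas evaluated at the stage position; h = 0.050000; intermediate values shown to 6 dp
step 0: u = 0.5000, v = -1.0000, du/dtau = -0.2500, dv/dtau = 0.1250
step 1:
  k1: at (u, v) = (0.500000, -1.000000), (du/dtau, dv/dtau) = (-0.250000, 0.125000); Gamma_uuu = -1.641542, Gamma_uuv = -1.664171, Gamma_uvv = 3.167656, Gamma_vuu = 0.840360, Gamma_vuv = -0.637240, Gamma_vvv = -0.471089; k1 = (-0.250000, 0.125000, -0.050909, -0.084989)
  k2: at (u, v) = (0.493750, -0.996875), (du/dtau, dv/dtau) = (-0.251273, 0.122875); Gamma_uuu = -1.644713, Gamma_uuv = -1.680215, Gamma_uvv = 3.118625, Gamma_vuu = 0.837523, Gamma_vuv = -0.644066, Gamma_vvv = -0.464310; k2 = (-0.251273, 0.122875, -0.046996, -0.085641)
  k3: at (u, v) = (0.493718, -0.996928), (du/dtau, dv/dtau) = (-0.251175, 0.122859); Gamma_uuu = -1.644880, Gamma_uuv = -1.680402, Gamma_uvv = 3.117493, Gamma_vuu = 0.837423, Gamma_vuv = -0.644131, Gamma_vvv = -0.464333; k3 = (-0.251175, 0.122859, -0.046994, -0.085578)
  k4: at (u, v) = (0.487441, -0.993857), (du/dtau, dv/dtau) = (-0.252350, 0.120721); Gamma_uuu = -1.647652, Gamma_uuv = -1.695831, Gamma_uvv = 3.067961, Gamma_vuu = 0.834516, Gamma_vuv = -0.651034, Gamma_vvv = -0.457915; k4 = (-0.252350, 0.120721, -0.043111, -0.086135)
  Y <- Y + (h/6)(k1 + 2k2 + 2k3 + k4): u = 0.4874, v = -0.9939, du/dtau = -0.2524, dv/dtau = 0.1207
step 2:
  k1: at (u, v) = (0.487440, -0.993857), (du/dtau, dv/dtau) = (-0.252350, 0.120720); Gamma_uuu = -1.647654, Gamma_uuv = -1.695836, Gamma_uvv = 3.067942, Gamma_vuu = 0.834514, Gamma_vuv = -0.651036, Gamma_vvv = -0.457914; k1 = (-0.252350, 0.120720, -0.043110, -0.086135)
  k2: at (u, v) = (0.481131, -0.990839), (du/dtau, dv/dtau) = (-0.253428, 0.118567); Gamma_uuu = -1.650033, Gamma_uuv = -1.710654, Gamma_uvv = 3.017885, Gamma_vuu = 0.831538, Gamma_vuv = -0.658012, Gamma_vvv = -0.451854; k2 = (-0.253428, 0.118567, -0.039255, -0.086598)
  k3: at (u, v) = (0.481104, -0.990893), (du/dtau, dv/dtau) = (-0.253331, 0.118555); Gamma_uuu = -1.650175, Gamma_uuv = -1.710798, Gamma_uvv = 3.016836, Gamma_vuu = 0.831443, Gamma_vuv = -0.658068, Gamma_vvv = -0.451890; k3 = (-0.253331, 0.118555, -0.039263, -0.086536)
  k4: at (u, v) = (0.474773, -0.987929), (du/dtau, dv/dtau) = (-0.254313, 0.116394); Gamma_uuu = -1.652134, Gamma_uuv = -1.724943, Gamma_uvv = 2.966430, Gamma_vuu = 0.828413, Gamma_vuv = -0.665093, Gamma_vvv = -0.446204; k4 = (-0.254313, 0.116394, -0.035453, -0.086907)
  Y <- Y + (h/6)(k1 + 2k2 + 2k3 + k4): u = 0.4748, v = -0.9879, du/dtau = -0.2543, dv/dtau = 0.1164

Answer: u = 0.4748, v = -0.9879, du/dtau = -0.2543, dv/dtau = 0.1164


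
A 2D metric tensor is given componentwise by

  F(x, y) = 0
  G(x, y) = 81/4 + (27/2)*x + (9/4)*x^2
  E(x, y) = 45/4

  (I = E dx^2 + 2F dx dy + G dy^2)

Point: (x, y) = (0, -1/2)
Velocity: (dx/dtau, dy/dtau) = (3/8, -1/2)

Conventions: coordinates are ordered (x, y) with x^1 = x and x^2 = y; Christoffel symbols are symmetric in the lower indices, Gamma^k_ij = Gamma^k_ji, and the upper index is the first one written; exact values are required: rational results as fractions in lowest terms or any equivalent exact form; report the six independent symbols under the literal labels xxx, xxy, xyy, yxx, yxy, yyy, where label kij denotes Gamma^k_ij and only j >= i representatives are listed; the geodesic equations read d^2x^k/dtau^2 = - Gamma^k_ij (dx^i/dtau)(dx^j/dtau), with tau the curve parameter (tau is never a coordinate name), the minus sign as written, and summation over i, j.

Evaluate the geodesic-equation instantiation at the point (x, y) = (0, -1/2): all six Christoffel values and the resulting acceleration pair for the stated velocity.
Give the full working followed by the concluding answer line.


E = 45/4, F = 0, G = 81/4 at the point
E_x = 0, E_y = 0, F_x = 0, F_y = 0, G_x = 27/2, G_y = 0
EG - F^2 = 3645/16;  g^inv = (16/3645) * [[81/4, 0], [0, 45/4]]
first-kind symbols [ij,l] = (1/2)(d_i g_jl + d_j g_il - d_l g_ij): [xx,x] = E_x/2 = 0, [xx,y] = F_x - E_y/2 = 0, [xy,x] = E_y/2 = 0, [xy,y] = G_x/2 = 27/4, [yy,x] = F_y - G_x/2 = -27/4, [yy,y] = G_y/2 = 0
Gamma^x_ij = (G*[ij,x] - F*[ij,y])/(EG - F^2), Gamma^y_ij = (E*[ij,y] - F*[ij,x])/(EG - F^2)
Gamma_xxx = 0, Gamma_xxy = 0, Gamma_xyy = -3/5, Gamma_yxx = 0, Gamma_yxy = 1/3, Gamma_yyy = 0
d^2x/dtau^2 = -(Gamma_xxx*(3/8)^2 + 2*Gamma_xxy*(3/8)*(-1/2) + Gamma_xyy*(-1/2)^2) = 3/20
d^2y/dtau^2 = -(Gamma_yxx*(3/8)^2 + 2*Gamma_yxy*(3/8)*(-1/2) + Gamma_yyy*(-1/2)^2) = 1/8

Answer: Gamma_xxx = 0, Gamma_xxy = 0, Gamma_xyy = -3/5, Gamma_yxx = 0, Gamma_yxy = 1/3, Gamma_yyy = 0; accelerations (d^2x/dtau^2, d^2y/dtau^2) = (3/20, 1/8)


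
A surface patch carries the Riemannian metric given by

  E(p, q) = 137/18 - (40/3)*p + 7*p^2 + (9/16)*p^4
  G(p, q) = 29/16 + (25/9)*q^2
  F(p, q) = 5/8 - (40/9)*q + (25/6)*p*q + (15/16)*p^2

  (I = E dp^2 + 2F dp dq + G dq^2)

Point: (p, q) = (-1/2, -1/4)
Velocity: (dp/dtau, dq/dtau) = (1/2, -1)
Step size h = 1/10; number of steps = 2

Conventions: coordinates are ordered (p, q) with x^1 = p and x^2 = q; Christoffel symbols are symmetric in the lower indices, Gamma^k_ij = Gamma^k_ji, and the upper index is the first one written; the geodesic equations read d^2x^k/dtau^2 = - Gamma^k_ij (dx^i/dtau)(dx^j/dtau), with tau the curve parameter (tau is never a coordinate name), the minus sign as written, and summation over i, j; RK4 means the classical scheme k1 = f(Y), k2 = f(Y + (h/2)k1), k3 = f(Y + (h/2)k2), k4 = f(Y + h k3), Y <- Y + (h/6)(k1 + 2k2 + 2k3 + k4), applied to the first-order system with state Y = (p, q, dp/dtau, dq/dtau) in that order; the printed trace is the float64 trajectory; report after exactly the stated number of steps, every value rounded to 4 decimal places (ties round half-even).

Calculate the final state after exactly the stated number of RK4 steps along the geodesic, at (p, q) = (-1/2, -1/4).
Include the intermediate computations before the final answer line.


f(Y) = (dp/dtau, dq/dtau, -Gamma^p_ij Y'^i Y'^j, -Gamma^q_ij Y'^i Y'^j) with the Gammas evaluated at the stage position; h = 0.100000; intermediate values shown to 6 dp
step 0: p = -0.5000, q = -0.2500, dp/dtau = 0.5000, dq/dtau = -1.0000
step 1:
  k1: at (p, q) = (-0.500000, -0.250000), (dp/dtau, dq/dtau) = (0.500000, -1.000000); Gamma_ppp = -0.604788, Gamma_ppq = 0.000000, Gamma_pqq = -0.437218, Gamma_qpp = -0.237875, Gamma_qpq = 0.000000, Gamma_qqq = 0.198784; k1 = (0.500000, -1.000000, 0.588415, -0.139315)
  k2: at (p, q) = (-0.475000, -0.300000), (dp/dtau, dq/dtau) = (0.529421, -1.006966); Gamma_ppp = -0.611334, Gamma_ppq = 0.000000, Gamma_pqq = -0.447870, Gamma_qpp = -0.218734, Gamma_qpq = 0.000000, Gamma_qqq = 0.196075; k2 = (0.529421, -1.006966, 0.625480, -0.137508)
  k3: at (p, q) = (-0.473529, -0.300348), (dp/dtau, dq/dtau) = (0.531274, -1.006875); Gamma_ppp = -0.612022, Gamma_ppq = 0.000000, Gamma_pqq = -0.448295, Gamma_qpp = -0.217388, Gamma_qpq = 0.000000, Gamma_qqq = 0.195921; k3 = (0.531274, -1.006875, 0.627225, -0.137266)
  k4: at (p, q) = (-0.446873, -0.350688), (dp/dtau, dq/dtau) = (0.562722, -1.013727); Gamma_ppp = -0.620549, Gamma_ppq = 0.000000, Gamma_pqq = -0.459650, Gamma_qpp = -0.196215, Gamma_qpq = 0.000000, Gamma_qqq = 0.193005; k4 = (0.562722, -1.013727, 0.668857, -0.136207)
  Y <- Y + (h/6)(k1 + 2k2 + 2k3 + k4): p = -0.4469, q = -0.3507, dp/dtau = 0.5627, dq/dtau = -1.0138
step 2:
  k1: at (p, q) = (-0.446931, -0.350690), (dp/dtau, dq/dtau) = (0.562711, -1.013751); Gamma_ppp = -0.620518, Gamma_ppq = 0.000000, Gamma_pqq = -0.459634, Gamma_qpp = -0.196272, Gamma_qpq = 0.000000, Gamma_qqq = 0.193011; k1 = (0.562711, -1.013751, 0.668845, -0.136207)
  k2: at (p, q) = (-0.418796, -0.401378), (dp/dtau, dq/dtau) = (0.596154, -1.020562); Gamma_ppp = -0.631150, Gamma_ppq = 0.000000, Gamma_pqq = -0.471686, Gamma_qpp = -0.173202, Gamma_qpq = 0.000000, Gamma_qqq = 0.189925; k2 = (0.596154, -1.020562, 0.715593, -0.136260)
  k3: at (p, q) = (-0.417124, -0.401718), (dp/dtau, dq/dtau) = (0.598491, -1.020564); Gamma_ppp = -0.632072, Gamma_ppq = 0.000000, Gamma_pqq = -0.472200, Gamma_qpp = -0.171609, Gamma_qpq = 0.000000, Gamma_qqq = 0.189769; k3 = (0.598491, -1.020564, 0.718223, -0.136185)
  k4: at (p, q) = (-0.387082, -0.452747), (dp/dtau, dq/dtau) = (0.634534, -1.027370); Gamma_ppp = -0.645444, Gamma_ppq = 0.000000, Gamma_pqq = -0.485162, Gamma_qpp = -0.146136, Gamma_qpq = 0.000000, Gamma_qqq = 0.186517; k4 = (0.634534, -1.027370, 0.771960, -0.138027)
  Y <- Y + (h/6)(k1 + 2k2 + 2k3 + k4): p = -0.3872, q = -0.4527, dp/dtau = 0.6345, dq/dtau = -1.0274

Answer: p = -0.3872, q = -0.4527, dp/dtau = 0.6345, dq/dtau = -1.0274


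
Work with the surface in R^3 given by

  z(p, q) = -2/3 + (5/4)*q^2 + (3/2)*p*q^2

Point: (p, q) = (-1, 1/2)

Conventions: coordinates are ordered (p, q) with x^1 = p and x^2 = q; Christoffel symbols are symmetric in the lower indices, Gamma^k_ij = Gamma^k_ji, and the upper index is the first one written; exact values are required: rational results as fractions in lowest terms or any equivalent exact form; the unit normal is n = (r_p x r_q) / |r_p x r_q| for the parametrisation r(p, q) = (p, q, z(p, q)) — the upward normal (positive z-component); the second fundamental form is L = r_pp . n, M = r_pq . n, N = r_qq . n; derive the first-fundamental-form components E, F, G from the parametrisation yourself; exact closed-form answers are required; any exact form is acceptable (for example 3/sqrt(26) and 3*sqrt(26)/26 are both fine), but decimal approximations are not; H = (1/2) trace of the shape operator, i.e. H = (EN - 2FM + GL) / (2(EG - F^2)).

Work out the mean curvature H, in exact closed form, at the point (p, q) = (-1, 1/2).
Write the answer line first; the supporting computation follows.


Answer: H = -74*sqrt(77)/5929

z_p = 3/8, z_q = -1/4, z_pp = 0, z_pq = 3/2, z_qq = -1/2
E = 73/64, F = -3/32, G = 17/16; answer radicand W^2 = 77/64
unnormalised second-form numerators: l = 0, m = 3/2, n = -1/2; L = l/sqrt(77/64), and similarly M = m/sqrt(W^2), N = n/sqrt(W^2)
H = (E*n - 2*F*m + G*l) / (2*(EG - F^2)*sqrt(W^2)); E*n - 2*F*m + G*l = -37/128, EG - F^2 = 77/64, so H = (-37/308)/sqrt(77/64)


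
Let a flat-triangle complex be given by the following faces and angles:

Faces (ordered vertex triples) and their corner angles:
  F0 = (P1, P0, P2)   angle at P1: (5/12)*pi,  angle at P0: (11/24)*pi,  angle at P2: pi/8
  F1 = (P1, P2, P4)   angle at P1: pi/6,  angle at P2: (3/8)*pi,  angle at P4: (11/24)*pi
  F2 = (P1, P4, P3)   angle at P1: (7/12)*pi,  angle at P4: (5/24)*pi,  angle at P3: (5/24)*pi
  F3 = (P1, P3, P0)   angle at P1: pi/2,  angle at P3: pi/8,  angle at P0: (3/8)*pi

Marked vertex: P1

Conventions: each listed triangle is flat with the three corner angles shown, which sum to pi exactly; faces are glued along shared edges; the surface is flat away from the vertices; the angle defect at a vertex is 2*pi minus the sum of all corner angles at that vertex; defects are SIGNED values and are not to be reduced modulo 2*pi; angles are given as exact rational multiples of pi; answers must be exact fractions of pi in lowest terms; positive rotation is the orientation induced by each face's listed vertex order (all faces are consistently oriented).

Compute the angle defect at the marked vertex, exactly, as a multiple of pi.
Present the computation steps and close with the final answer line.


Sum of corner angles at P1: (5/3)*pi
defect = 2*pi - (5/3)*pi

Answer: defect(P1) = pi/3


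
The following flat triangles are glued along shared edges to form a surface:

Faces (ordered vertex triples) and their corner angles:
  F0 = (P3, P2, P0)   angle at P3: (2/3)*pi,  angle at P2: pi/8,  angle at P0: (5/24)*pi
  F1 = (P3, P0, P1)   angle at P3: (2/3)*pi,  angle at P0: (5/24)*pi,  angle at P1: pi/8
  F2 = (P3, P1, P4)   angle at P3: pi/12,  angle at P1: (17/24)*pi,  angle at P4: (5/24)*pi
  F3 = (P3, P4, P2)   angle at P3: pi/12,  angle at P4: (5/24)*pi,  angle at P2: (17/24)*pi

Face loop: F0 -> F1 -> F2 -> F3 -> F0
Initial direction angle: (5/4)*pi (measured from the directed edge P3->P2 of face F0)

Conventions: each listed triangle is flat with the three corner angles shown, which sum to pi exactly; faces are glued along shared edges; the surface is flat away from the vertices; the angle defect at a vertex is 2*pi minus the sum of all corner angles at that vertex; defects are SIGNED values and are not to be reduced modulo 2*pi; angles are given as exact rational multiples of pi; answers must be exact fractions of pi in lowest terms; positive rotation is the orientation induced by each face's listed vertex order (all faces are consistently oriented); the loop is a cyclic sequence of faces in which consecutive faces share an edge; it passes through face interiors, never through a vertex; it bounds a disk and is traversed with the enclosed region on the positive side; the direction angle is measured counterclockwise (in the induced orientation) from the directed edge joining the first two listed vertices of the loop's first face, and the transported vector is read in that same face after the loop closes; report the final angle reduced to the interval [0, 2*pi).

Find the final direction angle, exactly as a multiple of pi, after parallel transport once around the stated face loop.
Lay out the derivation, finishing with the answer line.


enclosed vertex P3: corner angles sum to (3/2)*pi, defect = 2*pi - (3/2)*pi = pi/2
the rotation equals the total enclosed defect, so the final angle is initial + defects (mod 2*pi)
final angle = (5/4)*pi + pi/2 = (7/4)*pi (mod 2*pi)

Answer: final direction angle = (7/4)*pi


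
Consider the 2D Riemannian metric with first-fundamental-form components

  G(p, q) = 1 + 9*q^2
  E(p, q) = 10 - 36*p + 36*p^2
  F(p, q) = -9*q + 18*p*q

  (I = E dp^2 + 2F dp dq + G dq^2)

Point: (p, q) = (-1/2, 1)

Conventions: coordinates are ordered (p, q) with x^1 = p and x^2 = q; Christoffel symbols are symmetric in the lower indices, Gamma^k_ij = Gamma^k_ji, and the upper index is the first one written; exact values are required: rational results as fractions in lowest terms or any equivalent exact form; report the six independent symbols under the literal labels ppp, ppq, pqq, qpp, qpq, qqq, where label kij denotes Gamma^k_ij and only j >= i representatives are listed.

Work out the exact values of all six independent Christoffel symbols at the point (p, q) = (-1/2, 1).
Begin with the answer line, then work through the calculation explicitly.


Answer: Gamma_ppp = -18/23, Gamma_ppq = 0, Gamma_pqq = -9/23, Gamma_qpp = 9/23, Gamma_qpq = 0, Gamma_qqq = 9/46

E = 37, F = -18, G = 10 at the point
E_p = -72, E_q = 0, F_p = 18, F_q = -18, G_p = 0, G_q = 18
EG - F^2 = 46;  g^inv = (1/46) * [[10, 18], [18, 37]]
first-kind symbols [ij,l] = (1/2)(d_i g_jl + d_j g_il - d_l g_ij): [pp,p] = E_p/2 = -36, [pp,q] = F_p - E_q/2 = 18, [pq,p] = E_q/2 = 0, [pq,q] = G_p/2 = 0, [qq,p] = F_q - G_p/2 = -18, [qq,q] = G_q/2 = 9
Gamma^p_ij = (G*[ij,p] - F*[ij,q])/(EG - F^2), Gamma^q_ij = (E*[ij,q] - F*[ij,p])/(EG - F^2)


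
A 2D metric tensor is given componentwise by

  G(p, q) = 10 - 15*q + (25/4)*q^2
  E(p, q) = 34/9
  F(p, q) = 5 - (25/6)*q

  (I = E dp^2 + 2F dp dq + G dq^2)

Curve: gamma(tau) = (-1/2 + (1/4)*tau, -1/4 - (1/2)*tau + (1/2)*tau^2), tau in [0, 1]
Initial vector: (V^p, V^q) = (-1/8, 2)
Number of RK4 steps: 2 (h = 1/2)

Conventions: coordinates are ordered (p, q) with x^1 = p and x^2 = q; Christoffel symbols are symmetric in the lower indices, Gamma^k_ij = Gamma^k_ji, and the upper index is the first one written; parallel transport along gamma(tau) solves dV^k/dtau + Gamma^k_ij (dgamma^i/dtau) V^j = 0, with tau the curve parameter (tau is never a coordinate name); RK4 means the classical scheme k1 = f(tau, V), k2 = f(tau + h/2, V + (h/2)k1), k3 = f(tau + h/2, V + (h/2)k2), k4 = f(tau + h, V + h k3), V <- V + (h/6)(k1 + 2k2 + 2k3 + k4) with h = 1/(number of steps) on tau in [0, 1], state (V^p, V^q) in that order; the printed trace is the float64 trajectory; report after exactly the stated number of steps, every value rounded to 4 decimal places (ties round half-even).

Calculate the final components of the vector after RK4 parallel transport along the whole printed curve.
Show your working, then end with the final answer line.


gamma'(tau) = (1/4, -1/2 + tau); f(tau, V)^k = -Gamma^k_ij(gamma(tau)) gamma'^i(tau) V^j; h = 1/2; intermediate values shown to 6 dp
curve data and Christoffel symbols at the stage parameters:
  tau = 0.000000: gamma = (-0.500000, -0.250000), gamma' = (0.250000, -0.500000); Gamma_ppp = 0.000000, Gamma_ppq = 0.000000, Gamma_pqq = -0.246280, Gamma_qpp = 0.000000, Gamma_qpq = 0.000000, Gamma_qqq = -0.535659
  tau = 0.250000: gamma = (-0.437500, -0.343750), gamma' = (0.250000, -0.250000); Gamma_ppp = 0.000000, Gamma_ppq = 0.000000, Gamma_pqq = -0.223144, Gamma_qpp = 0.000000, Gamma_qpq = 0.000000, Gamma_qqq = -0.516718
  tau = 0.500000: gamma = (-0.375000, -0.375000), gamma' = (0.250000, 0.000000); Gamma_ppp = 0.000000, Gamma_ppq = 0.000000, Gamma_pqq = -0.216095, Gamma_qpp = 0.000000, Gamma_qpq = 0.000000, Gamma_qqq = -0.510523
  tau = 0.750000: gamma = (-0.312500, -0.343750), gamma' = (0.250000, 0.250000); Gamma_ppp = 0.000000, Gamma_ppq = 0.000000, Gamma_pqq = -0.223144, Gamma_qpp = 0.000000, Gamma_qpq = 0.000000, Gamma_qqq = -0.516718
  tau = 1.000000: gamma = (-0.250000, -0.250000), gamma' = (0.250000, 0.500000); Gamma_ppp = 0.000000, Gamma_ppq = 0.000000, Gamma_pqq = -0.246280, Gamma_qpp = 0.000000, Gamma_qpq = 0.000000, Gamma_qqq = -0.535659
step 0: V^p = -0.1250, V^q = 2.0000
step 1: k1 = (-0.246280, -0.535659), k2 = (-0.104101, -0.241060), k3 = (-0.108210, -0.250574), k4 = (0.000000, 0.000000); V <- V + (h/6)(k1 + 2k2 + 2k3 + k4): V^p = -0.1809, V^q = 1.8734
step 2: k1 = (0.000000, 0.000000), k2 = (0.104511, 0.242008), k3 = (0.107886, 0.249823), k4 = (0.246075, 0.535213); V <- V + (h/6)(k1 + 2k2 + 2k3 + k4): V^p = -0.1250, V^q = 2.0000

Answer: V^p = -0.1250, V^q = 2.0000


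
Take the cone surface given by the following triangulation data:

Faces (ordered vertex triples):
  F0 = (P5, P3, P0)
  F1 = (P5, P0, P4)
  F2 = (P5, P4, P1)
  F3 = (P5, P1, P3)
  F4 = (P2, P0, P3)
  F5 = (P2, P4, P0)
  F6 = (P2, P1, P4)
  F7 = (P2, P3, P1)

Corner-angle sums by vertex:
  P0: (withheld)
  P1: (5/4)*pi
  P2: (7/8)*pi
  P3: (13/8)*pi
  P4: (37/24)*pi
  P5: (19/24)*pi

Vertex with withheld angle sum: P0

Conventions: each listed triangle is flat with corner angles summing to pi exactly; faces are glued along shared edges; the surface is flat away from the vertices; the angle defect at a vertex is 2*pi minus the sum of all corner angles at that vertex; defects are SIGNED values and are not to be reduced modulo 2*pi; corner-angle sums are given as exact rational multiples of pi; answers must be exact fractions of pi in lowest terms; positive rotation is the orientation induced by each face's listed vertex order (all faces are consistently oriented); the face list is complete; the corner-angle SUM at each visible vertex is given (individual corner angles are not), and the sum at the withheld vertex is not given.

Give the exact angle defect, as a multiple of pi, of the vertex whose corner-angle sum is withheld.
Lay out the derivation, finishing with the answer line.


V = 6, E = 12, F = 8; chi = V - E + F = 2
Gauss-Bonnet: total defect = 2*pi*chi = 4*pi; visible defects sum to (47/12)*pi

Answer: defect(P0) = pi/12


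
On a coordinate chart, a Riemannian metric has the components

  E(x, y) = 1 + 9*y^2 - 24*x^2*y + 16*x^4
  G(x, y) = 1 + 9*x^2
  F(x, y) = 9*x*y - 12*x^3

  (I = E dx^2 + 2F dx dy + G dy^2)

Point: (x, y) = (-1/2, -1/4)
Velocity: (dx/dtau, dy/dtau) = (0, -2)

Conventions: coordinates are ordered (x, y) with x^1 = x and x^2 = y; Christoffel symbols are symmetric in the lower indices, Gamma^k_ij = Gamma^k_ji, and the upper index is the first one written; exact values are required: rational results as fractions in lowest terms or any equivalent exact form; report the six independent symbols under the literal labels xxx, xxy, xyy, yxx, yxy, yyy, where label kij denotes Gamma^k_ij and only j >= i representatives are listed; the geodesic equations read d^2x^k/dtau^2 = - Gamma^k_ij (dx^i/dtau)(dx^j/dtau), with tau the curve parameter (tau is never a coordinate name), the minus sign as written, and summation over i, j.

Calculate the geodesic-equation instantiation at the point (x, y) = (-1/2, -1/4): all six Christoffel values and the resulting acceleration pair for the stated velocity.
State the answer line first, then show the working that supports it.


Answer: Gamma_xxx = -112/101, Gamma_xxy = -84/101, Gamma_xyy = 0, Gamma_yxx = -96/101, Gamma_yxy = -72/101, Gamma_yyy = 0; accelerations (d^2x/dtau^2, d^2y/dtau^2) = (0, 0)

E = 65/16, F = 21/8, G = 13/4 at the point
E_x = -14, E_y = -21/2, F_x = -45/4, F_y = -9/2, G_x = -9, G_y = 0
EG - F^2 = 101/16;  g^inv = (16/101) * [[13/4, -21/8], [-21/8, 65/16]]
first-kind symbols [ij,l] = (1/2)(d_i g_jl + d_j g_il - d_l g_ij): [xx,x] = E_x/2 = -7, [xx,y] = F_x - E_y/2 = -6, [xy,x] = E_y/2 = -21/4, [xy,y] = G_x/2 = -9/2, [yy,x] = F_y - G_x/2 = 0, [yy,y] = G_y/2 = 0
Gamma^x_ij = (G*[ij,x] - F*[ij,y])/(EG - F^2), Gamma^y_ij = (E*[ij,y] - F*[ij,x])/(EG - F^2)
Gamma_xxx = -112/101, Gamma_xxy = -84/101, Gamma_xyy = 0, Gamma_yxx = -96/101, Gamma_yxy = -72/101, Gamma_yyy = 0
d^2x/dtau^2 = -(Gamma_xxx*(0)^2 + 2*Gamma_xxy*(0)*(-2) + Gamma_xyy*(-2)^2) = 0
d^2y/dtau^2 = -(Gamma_yxx*(0)^2 + 2*Gamma_yxy*(0)*(-2) + Gamma_yyy*(-2)^2) = 0
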